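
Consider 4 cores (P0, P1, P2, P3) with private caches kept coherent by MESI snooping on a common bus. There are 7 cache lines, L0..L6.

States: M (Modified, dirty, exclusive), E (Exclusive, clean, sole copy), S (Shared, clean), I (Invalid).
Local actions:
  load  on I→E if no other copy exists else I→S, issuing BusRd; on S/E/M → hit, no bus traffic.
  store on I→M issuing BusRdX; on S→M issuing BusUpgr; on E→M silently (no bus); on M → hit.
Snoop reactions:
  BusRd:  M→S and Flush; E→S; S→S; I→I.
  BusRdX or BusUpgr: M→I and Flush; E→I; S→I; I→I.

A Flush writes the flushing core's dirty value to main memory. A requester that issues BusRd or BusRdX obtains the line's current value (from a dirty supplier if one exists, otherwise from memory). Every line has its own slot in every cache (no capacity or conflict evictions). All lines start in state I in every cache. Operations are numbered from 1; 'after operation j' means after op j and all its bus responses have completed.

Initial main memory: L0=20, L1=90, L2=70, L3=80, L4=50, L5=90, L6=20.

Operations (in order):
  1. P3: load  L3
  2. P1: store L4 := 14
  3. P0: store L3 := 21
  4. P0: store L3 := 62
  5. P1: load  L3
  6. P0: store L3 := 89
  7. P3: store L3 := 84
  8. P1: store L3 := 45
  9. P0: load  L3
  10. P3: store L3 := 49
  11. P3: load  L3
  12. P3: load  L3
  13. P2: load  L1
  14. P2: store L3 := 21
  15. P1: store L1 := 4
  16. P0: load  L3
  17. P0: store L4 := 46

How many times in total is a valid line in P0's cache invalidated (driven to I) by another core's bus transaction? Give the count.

1. P3: load  L3  bus=[BusRd]  L3: P0=I P1=I P2=I P3=E  mem[L3]=80
2. P1: store L4 := 14  bus=[BusRdX]  L4: P0=I P1=M P2=I P3=I  mem[L4]=50
3. P0: store L3 := 21  bus=[BusRdX]  L3: P0=M P1=I P2=I P3=I  mem[L3]=80
4. P0: store L3 := 62  bus=[-]  L3: P0=M P1=I P2=I P3=I  mem[L3]=80
5. P1: load  L3  bus=[BusRd,Flush]  L3: P0=S P1=S P2=I P3=I  mem[L3]=62
6. P0: store L3 := 89  bus=[BusUpgr]  L3: P0=M P1=I P2=I P3=I  mem[L3]=62
7. P3: store L3 := 84  bus=[BusRdX,Flush]  L3: P0=I P1=I P2=I P3=M  mem[L3]=89
8. P1: store L3 := 45  bus=[BusRdX,Flush]  L3: P0=I P1=M P2=I P3=I  mem[L3]=84
9. P0: load  L3  bus=[BusRd,Flush]  L3: P0=S P1=S P2=I P3=I  mem[L3]=45
10. P3: store L3 := 49  bus=[BusRdX]  L3: P0=I P1=I P2=I P3=M  mem[L3]=45
11. P3: load  L3  bus=[-]  L3: P0=I P1=I P2=I P3=M  mem[L3]=45
12. P3: load  L3  bus=[-]  L3: P0=I P1=I P2=I P3=M  mem[L3]=45
13. P2: load  L1  bus=[BusRd]  L1: P0=I P1=I P2=E P3=I  mem[L1]=90
14. P2: store L3 := 21  bus=[BusRdX,Flush]  L3: P0=I P1=I P2=M P3=I  mem[L3]=49
15. P1: store L1 := 4  bus=[BusRdX]  L1: P0=I P1=M P2=I P3=I  mem[L1]=90
16. P0: load  L3  bus=[BusRd,Flush]  L3: P0=S P1=I P2=S P3=I  mem[L3]=21
17. P0: store L4 := 46  bus=[BusRdX,Flush]  L4: P0=M P1=I P2=I P3=I  mem[L4]=14

invalidations = 2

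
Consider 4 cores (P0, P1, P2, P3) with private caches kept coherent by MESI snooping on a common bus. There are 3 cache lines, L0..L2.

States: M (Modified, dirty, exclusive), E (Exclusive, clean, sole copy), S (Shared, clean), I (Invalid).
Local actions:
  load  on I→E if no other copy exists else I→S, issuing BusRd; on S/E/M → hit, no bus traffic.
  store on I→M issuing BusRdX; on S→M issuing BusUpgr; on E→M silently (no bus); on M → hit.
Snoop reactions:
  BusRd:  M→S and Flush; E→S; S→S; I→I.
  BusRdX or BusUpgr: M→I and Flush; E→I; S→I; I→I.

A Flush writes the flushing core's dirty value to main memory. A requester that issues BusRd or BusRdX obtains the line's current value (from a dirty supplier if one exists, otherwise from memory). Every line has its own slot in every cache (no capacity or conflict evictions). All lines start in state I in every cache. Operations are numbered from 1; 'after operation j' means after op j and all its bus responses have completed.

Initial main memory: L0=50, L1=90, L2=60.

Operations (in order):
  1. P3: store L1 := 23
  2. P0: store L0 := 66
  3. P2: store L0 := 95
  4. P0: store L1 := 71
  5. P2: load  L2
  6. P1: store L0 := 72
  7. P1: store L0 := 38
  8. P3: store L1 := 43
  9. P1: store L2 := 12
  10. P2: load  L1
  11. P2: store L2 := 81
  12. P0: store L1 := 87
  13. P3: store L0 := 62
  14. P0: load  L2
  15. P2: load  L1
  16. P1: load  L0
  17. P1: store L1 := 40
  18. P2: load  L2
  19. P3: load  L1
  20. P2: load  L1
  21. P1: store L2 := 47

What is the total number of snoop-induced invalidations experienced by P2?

step 1: P3: store L1 := 23  ⟶  IIIM  (L1)  txn=BusRdX  M[L1]=90
step 2: P0: store L0 := 66  ⟶  MIII  (L0)  txn=BusRdX  M[L0]=50
step 3: P2: store L0 := 95  ⟶  IIMI  (L0)  txn=BusRdX+Flush  M[L0]=66
step 4: P0: store L1 := 71  ⟶  MIII  (L1)  txn=BusRdX+Flush  M[L1]=23
step 5: P2: load  L2  ⟶  IIEI  (L2)  txn=BusRd  M[L2]=60
step 6: P1: store L0 := 72  ⟶  IMII  (L0)  txn=BusRdX+Flush  M[L0]=95
step 7: P1: store L0 := 38  ⟶  IMII  (L0)  txn=∅  M[L0]=95
step 8: P3: store L1 := 43  ⟶  IIIM  (L1)  txn=BusRdX+Flush  M[L1]=71
step 9: P1: store L2 := 12  ⟶  IMII  (L2)  txn=BusRdX  M[L2]=60
step 10: P2: load  L1  ⟶  IISS  (L1)  txn=BusRd+Flush  M[L1]=43
step 11: P2: store L2 := 81  ⟶  IIMI  (L2)  txn=BusRdX+Flush  M[L2]=12
step 12: P0: store L1 := 87  ⟶  MIII  (L1)  txn=BusRdX  M[L1]=43
step 13: P3: store L0 := 62  ⟶  IIIM  (L0)  txn=BusRdX+Flush  M[L0]=38
step 14: P0: load  L2  ⟶  SISI  (L2)  txn=BusRd+Flush  M[L2]=81
step 15: P2: load  L1  ⟶  SISI  (L1)  txn=BusRd+Flush  M[L1]=87
step 16: P1: load  L0  ⟶  ISIS  (L0)  txn=BusRd+Flush  M[L0]=62
step 17: P1: store L1 := 40  ⟶  IMII  (L1)  txn=BusRdX  M[L1]=87
step 18: P2: load  L2  ⟶  SISI  (L2)  txn=∅  M[L2]=81
step 19: P3: load  L1  ⟶  ISIS  (L1)  txn=BusRd+Flush  M[L1]=40
step 20: P2: load  L1  ⟶  ISSS  (L1)  txn=BusRd  M[L1]=40
step 21: P1: store L2 := 47  ⟶  IMII  (L2)  txn=BusRdX  M[L2]=81

invalidations = 5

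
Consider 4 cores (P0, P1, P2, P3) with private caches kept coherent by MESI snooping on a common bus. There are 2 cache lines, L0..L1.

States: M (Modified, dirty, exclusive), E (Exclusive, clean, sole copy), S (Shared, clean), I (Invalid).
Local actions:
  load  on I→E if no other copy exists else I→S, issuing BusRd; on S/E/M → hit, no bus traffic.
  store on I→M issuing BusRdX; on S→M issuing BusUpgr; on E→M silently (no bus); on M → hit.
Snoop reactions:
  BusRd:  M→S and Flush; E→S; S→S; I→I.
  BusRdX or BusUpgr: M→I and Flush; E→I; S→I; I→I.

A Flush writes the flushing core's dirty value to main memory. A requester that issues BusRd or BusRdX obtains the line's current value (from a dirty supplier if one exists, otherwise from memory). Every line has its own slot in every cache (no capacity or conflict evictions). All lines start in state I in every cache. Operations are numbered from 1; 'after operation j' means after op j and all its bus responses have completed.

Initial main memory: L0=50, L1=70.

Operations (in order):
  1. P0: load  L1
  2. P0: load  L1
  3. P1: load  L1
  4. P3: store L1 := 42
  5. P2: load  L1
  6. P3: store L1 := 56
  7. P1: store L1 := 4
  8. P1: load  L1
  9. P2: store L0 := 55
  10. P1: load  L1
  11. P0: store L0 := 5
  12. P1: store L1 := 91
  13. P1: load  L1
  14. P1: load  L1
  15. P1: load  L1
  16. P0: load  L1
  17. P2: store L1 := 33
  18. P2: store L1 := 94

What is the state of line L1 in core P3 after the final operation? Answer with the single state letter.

state = I

1. P0: load  L1  bus=[BusRd]  L1: P0=E P1=I P2=I P3=I  mem[L1]=70
2. P0: load  L1  bus=[-]  L1: P0=E P1=I P2=I P3=I  mem[L1]=70
3. P1: load  L1  bus=[BusRd]  L1: P0=S P1=S P2=I P3=I  mem[L1]=70
4. P3: store L1 := 42  bus=[BusRdX]  L1: P0=I P1=I P2=I P3=M  mem[L1]=70
5. P2: load  L1  bus=[BusRd,Flush]  L1: P0=I P1=I P2=S P3=S  mem[L1]=42
6. P3: store L1 := 56  bus=[BusUpgr]  L1: P0=I P1=I P2=I P3=M  mem[L1]=42
7. P1: store L1 := 4  bus=[BusRdX,Flush]  L1: P0=I P1=M P2=I P3=I  mem[L1]=56
8. P1: load  L1  bus=[-]  L1: P0=I P1=M P2=I P3=I  mem[L1]=56
9. P2: store L0 := 55  bus=[BusRdX]  L0: P0=I P1=I P2=M P3=I  mem[L0]=50
10. P1: load  L1  bus=[-]  L1: P0=I P1=M P2=I P3=I  mem[L1]=56
11. P0: store L0 := 5  bus=[BusRdX,Flush]  L0: P0=M P1=I P2=I P3=I  mem[L0]=55
12. P1: store L1 := 91  bus=[-]  L1: P0=I P1=M P2=I P3=I  mem[L1]=56
13. P1: load  L1  bus=[-]  L1: P0=I P1=M P2=I P3=I  mem[L1]=56
14. P1: load  L1  bus=[-]  L1: P0=I P1=M P2=I P3=I  mem[L1]=56
15. P1: load  L1  bus=[-]  L1: P0=I P1=M P2=I P3=I  mem[L1]=56
16. P0: load  L1  bus=[BusRd,Flush]  L1: P0=S P1=S P2=I P3=I  mem[L1]=91
17. P2: store L1 := 33  bus=[BusRdX]  L1: P0=I P1=I P2=M P3=I  mem[L1]=91
18. P2: store L1 := 94  bus=[-]  L1: P0=I P1=I P2=M P3=I  mem[L1]=91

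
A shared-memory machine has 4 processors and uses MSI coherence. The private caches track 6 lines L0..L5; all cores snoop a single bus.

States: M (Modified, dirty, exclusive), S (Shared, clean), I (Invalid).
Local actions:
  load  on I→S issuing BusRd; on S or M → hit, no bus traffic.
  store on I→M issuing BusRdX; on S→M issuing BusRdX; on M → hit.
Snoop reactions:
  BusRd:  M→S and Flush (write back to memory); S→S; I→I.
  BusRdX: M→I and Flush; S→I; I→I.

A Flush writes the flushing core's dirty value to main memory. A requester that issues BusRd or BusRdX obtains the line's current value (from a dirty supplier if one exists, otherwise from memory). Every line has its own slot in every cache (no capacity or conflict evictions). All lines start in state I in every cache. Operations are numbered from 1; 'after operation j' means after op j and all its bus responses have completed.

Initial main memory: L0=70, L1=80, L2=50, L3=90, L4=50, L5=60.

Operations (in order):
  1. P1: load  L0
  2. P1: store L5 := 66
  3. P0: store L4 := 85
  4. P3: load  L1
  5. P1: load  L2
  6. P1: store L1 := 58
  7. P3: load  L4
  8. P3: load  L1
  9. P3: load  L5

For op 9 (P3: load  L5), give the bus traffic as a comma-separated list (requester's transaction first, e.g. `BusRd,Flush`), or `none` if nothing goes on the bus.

1. P1: load  L0  bus=[BusRd]  L0: P0=I P1=S P2=I P3=I  mem[L0]=70
2. P1: store L5 := 66  bus=[BusRdX]  L5: P0=I P1=M P2=I P3=I  mem[L5]=60
3. P0: store L4 := 85  bus=[BusRdX]  L4: P0=M P1=I P2=I P3=I  mem[L4]=50
4. P3: load  L1  bus=[BusRd]  L1: P0=I P1=I P2=I P3=S  mem[L1]=80
5. P1: load  L2  bus=[BusRd]  L2: P0=I P1=S P2=I P3=I  mem[L2]=50
6. P1: store L1 := 58  bus=[BusRdX]  L1: P0=I P1=M P2=I P3=I  mem[L1]=80
7. P3: load  L4  bus=[BusRd,Flush]  L4: P0=S P1=I P2=I P3=S  mem[L4]=85
8. P3: load  L1  bus=[BusRd,Flush]  L1: P0=I P1=S P2=I P3=S  mem[L1]=58
9. P3: load  L5  bus=[BusRd,Flush]  L5: P0=I P1=S P2=I P3=S  mem[L5]=66

bus = BusRd,Flush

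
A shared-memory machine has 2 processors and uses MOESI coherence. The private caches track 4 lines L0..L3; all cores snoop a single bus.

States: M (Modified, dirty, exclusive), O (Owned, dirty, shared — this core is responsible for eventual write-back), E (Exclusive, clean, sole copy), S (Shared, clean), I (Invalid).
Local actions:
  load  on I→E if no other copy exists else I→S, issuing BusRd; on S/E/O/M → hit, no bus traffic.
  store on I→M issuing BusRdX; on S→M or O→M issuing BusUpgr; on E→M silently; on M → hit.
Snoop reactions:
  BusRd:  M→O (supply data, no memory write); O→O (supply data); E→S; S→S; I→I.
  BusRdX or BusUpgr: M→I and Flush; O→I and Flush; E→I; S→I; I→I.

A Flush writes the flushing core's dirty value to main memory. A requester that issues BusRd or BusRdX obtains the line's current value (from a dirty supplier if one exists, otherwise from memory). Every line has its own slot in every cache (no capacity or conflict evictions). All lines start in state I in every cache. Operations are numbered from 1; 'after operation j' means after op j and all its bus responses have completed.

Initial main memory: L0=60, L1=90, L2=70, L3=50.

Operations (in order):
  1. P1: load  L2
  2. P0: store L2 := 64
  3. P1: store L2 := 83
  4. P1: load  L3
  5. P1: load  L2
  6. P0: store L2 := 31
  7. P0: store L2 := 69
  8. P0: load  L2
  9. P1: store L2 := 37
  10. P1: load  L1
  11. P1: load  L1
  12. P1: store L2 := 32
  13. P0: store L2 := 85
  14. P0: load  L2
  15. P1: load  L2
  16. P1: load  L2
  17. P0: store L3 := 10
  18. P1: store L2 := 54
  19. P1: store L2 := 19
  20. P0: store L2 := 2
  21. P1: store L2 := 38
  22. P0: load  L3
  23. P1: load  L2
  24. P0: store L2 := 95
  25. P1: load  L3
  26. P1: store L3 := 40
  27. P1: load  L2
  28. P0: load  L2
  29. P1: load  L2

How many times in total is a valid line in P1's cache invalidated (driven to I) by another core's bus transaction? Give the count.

1. P1: load  L2  bus=[BusRd]  L2: P0=I P1=E  mem[L2]=70
2. P0: store L2 := 64  bus=[BusRdX]  L2: P0=M P1=I  mem[L2]=70
3. P1: store L2 := 83  bus=[BusRdX,Flush]  L2: P0=I P1=M  mem[L2]=64
4. P1: load  L3  bus=[BusRd]  L3: P0=I P1=E  mem[L3]=50
5. P1: load  L2  bus=[-]  L2: P0=I P1=M  mem[L2]=64
6. P0: store L2 := 31  bus=[BusRdX,Flush]  L2: P0=M P1=I  mem[L2]=83
7. P0: store L2 := 69  bus=[-]  L2: P0=M P1=I  mem[L2]=83
8. P0: load  L2  bus=[-]  L2: P0=M P1=I  mem[L2]=83
9. P1: store L2 := 37  bus=[BusRdX,Flush]  L2: P0=I P1=M  mem[L2]=69
10. P1: load  L1  bus=[BusRd]  L1: P0=I P1=E  mem[L1]=90
11. P1: load  L1  bus=[-]  L1: P0=I P1=E  mem[L1]=90
12. P1: store L2 := 32  bus=[-]  L2: P0=I P1=M  mem[L2]=69
13. P0: store L2 := 85  bus=[BusRdX,Flush]  L2: P0=M P1=I  mem[L2]=32
14. P0: load  L2  bus=[-]  L2: P0=M P1=I  mem[L2]=32
15. P1: load  L2  bus=[BusRd]  L2: P0=O P1=S  mem[L2]=32
16. P1: load  L2  bus=[-]  L2: P0=O P1=S  mem[L2]=32
17. P0: store L3 := 10  bus=[BusRdX]  L3: P0=M P1=I  mem[L3]=50
18. P1: store L2 := 54  bus=[BusUpgr,Flush]  L2: P0=I P1=M  mem[L2]=85
19. P1: store L2 := 19  bus=[-]  L2: P0=I P1=M  mem[L2]=85
20. P0: store L2 := 2  bus=[BusRdX,Flush]  L2: P0=M P1=I  mem[L2]=19
21. P1: store L2 := 38  bus=[BusRdX,Flush]  L2: P0=I P1=M  mem[L2]=2
22. P0: load  L3  bus=[-]  L3: P0=M P1=I  mem[L3]=50
23. P1: load  L2  bus=[-]  L2: P0=I P1=M  mem[L2]=2
24. P0: store L2 := 95  bus=[BusRdX,Flush]  L2: P0=M P1=I  mem[L2]=38
25. P1: load  L3  bus=[BusRd]  L3: P0=O P1=S  mem[L3]=50
26. P1: store L3 := 40  bus=[BusUpgr,Flush]  L3: P0=I P1=M  mem[L3]=10
27. P1: load  L2  bus=[BusRd]  L2: P0=O P1=S  mem[L2]=38
28. P0: load  L2  bus=[-]  L2: P0=O P1=S  mem[L2]=38
29. P1: load  L2  bus=[-]  L2: P0=O P1=S  mem[L2]=38

invalidations = 6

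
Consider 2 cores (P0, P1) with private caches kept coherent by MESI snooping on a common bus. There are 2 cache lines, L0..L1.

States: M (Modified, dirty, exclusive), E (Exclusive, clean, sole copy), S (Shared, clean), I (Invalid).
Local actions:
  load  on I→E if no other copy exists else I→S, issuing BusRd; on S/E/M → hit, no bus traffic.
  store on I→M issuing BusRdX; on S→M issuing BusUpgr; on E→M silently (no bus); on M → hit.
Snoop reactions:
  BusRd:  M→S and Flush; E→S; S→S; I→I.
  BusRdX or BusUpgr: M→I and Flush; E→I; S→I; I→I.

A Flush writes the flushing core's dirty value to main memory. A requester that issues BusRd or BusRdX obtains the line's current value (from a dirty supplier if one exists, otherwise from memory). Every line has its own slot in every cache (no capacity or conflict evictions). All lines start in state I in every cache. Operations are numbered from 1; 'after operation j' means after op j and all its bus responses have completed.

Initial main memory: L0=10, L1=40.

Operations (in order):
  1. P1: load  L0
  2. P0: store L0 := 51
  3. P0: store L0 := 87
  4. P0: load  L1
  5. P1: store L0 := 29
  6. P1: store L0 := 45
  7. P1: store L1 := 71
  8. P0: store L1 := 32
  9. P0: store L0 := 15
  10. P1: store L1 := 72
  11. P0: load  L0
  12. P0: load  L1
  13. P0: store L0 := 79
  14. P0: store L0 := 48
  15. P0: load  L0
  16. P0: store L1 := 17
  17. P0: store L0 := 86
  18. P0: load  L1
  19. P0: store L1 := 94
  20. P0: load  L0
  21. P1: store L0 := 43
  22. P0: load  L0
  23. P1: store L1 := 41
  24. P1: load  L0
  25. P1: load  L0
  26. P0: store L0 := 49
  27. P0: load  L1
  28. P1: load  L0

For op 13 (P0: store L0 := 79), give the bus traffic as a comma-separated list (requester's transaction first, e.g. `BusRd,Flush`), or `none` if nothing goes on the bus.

bus = none

[1] P1: load  L0 | P0:I, P1:E(10) | bus: BusRd
[2] P0: store L0 := 51 | P0:M(51), P1:I | bus: BusRdX
[3] P0: store L0 := 87 | P0:M(87), P1:I | bus: none
[4] P0: load  L1 | P0:E(40), P1:I | bus: BusRd
[5] P1: store L0 := 29 | P0:I, P1:M(29) | bus: BusRdX,Flush
[6] P1: store L0 := 45 | P0:I, P1:M(45) | bus: none
[7] P1: store L1 := 71 | P0:I, P1:M(71) | bus: BusRdX
[8] P0: store L1 := 32 | P0:M(32), P1:I | bus: BusRdX,Flush
[9] P0: store L0 := 15 | P0:M(15), P1:I | bus: BusRdX,Flush
[10] P1: store L1 := 72 | P0:I, P1:M(72) | bus: BusRdX,Flush
[11] P0: load  L0 | P0:M(15), P1:I | bus: none
[12] P0: load  L1 | P0:S(72), P1:S(72) | bus: BusRd,Flush
[13] P0: store L0 := 79 | P0:M(79), P1:I | bus: none
[14] P0: store L0 := 48 | P0:M(48), P1:I | bus: none
[15] P0: load  L0 | P0:M(48), P1:I | bus: none
[16] P0: store L1 := 17 | P0:M(17), P1:I | bus: BusUpgr
[17] P0: store L0 := 86 | P0:M(86), P1:I | bus: none
[18] P0: load  L1 | P0:M(17), P1:I | bus: none
[19] P0: store L1 := 94 | P0:M(94), P1:I | bus: none
[20] P0: load  L0 | P0:M(86), P1:I | bus: none
[21] P1: store L0 := 43 | P0:I, P1:M(43) | bus: BusRdX,Flush
[22] P0: load  L0 | P0:S(43), P1:S(43) | bus: BusRd,Flush
[23] P1: store L1 := 41 | P0:I, P1:M(41) | bus: BusRdX,Flush
[24] P1: load  L0 | P0:S(43), P1:S(43) | bus: none
[25] P1: load  L0 | P0:S(43), P1:S(43) | bus: none
[26] P0: store L0 := 49 | P0:M(49), P1:I | bus: BusUpgr
[27] P0: load  L1 | P0:S(41), P1:S(41) | bus: BusRd,Flush
[28] P1: load  L0 | P0:S(49), P1:S(49) | bus: BusRd,Flush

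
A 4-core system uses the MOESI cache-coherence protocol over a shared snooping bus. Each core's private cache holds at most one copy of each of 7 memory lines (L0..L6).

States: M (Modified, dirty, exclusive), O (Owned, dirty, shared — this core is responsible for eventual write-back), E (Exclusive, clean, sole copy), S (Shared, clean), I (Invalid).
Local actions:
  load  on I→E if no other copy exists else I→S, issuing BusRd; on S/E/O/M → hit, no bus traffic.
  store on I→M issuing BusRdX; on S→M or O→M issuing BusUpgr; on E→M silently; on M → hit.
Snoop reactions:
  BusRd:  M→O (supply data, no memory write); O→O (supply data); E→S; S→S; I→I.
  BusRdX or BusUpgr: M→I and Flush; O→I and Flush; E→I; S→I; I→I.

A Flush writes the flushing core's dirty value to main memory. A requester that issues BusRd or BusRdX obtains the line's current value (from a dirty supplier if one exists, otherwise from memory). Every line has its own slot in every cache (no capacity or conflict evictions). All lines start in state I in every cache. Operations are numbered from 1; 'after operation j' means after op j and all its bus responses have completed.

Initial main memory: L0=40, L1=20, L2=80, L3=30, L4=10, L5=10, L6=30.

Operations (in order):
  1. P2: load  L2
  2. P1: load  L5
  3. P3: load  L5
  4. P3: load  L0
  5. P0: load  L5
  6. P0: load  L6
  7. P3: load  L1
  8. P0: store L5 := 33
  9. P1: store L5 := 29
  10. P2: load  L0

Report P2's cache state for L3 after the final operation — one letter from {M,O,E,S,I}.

1. P2: load  L2  bus=[BusRd]  L2: P0=I P1=I P2=E P3=I  mem[L2]=80
2. P1: load  L5  bus=[BusRd]  L5: P0=I P1=E P2=I P3=I  mem[L5]=10
3. P3: load  L5  bus=[BusRd]  L5: P0=I P1=S P2=I P3=S  mem[L5]=10
4. P3: load  L0  bus=[BusRd]  L0: P0=I P1=I P2=I P3=E  mem[L0]=40
5. P0: load  L5  bus=[BusRd]  L5: P0=S P1=S P2=I P3=S  mem[L5]=10
6. P0: load  L6  bus=[BusRd]  L6: P0=E P1=I P2=I P3=I  mem[L6]=30
7. P3: load  L1  bus=[BusRd]  L1: P0=I P1=I P2=I P3=E  mem[L1]=20
8. P0: store L5 := 33  bus=[BusUpgr]  L5: P0=M P1=I P2=I P3=I  mem[L5]=10
9. P1: store L5 := 29  bus=[BusRdX,Flush]  L5: P0=I P1=M P2=I P3=I  mem[L5]=33
10. P2: load  L0  bus=[BusRd]  L0: P0=I P1=I P2=S P3=S  mem[L0]=40

state = I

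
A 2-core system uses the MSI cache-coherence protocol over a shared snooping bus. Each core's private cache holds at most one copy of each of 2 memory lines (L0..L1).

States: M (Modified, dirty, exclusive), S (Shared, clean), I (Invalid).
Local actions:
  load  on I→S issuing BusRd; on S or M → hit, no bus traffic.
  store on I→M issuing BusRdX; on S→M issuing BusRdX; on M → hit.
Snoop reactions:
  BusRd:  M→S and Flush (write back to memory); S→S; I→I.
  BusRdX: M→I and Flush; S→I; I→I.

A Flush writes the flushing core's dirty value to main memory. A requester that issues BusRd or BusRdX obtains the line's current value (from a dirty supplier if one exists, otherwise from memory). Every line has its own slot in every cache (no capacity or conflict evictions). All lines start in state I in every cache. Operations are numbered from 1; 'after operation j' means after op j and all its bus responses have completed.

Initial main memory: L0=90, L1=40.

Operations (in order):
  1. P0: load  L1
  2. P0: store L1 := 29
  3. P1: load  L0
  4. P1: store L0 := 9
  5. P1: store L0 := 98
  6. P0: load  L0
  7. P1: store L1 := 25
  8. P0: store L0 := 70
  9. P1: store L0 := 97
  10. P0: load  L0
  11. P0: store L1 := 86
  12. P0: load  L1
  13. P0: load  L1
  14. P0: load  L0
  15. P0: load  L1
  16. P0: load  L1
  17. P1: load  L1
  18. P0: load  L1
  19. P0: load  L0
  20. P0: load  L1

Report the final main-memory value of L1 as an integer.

memory[L1] = 86

step 1: P0: load  L1  ⟶  SI  (L1)  txn=BusRd  M[L1]=40
step 2: P0: store L1 := 29  ⟶  MI  (L1)  txn=BusRdX  M[L1]=40
step 3: P1: load  L0  ⟶  IS  (L0)  txn=BusRd  M[L0]=90
step 4: P1: store L0 := 9  ⟶  IM  (L0)  txn=BusRdX  M[L0]=90
step 5: P1: store L0 := 98  ⟶  IM  (L0)  txn=∅  M[L0]=90
step 6: P0: load  L0  ⟶  SS  (L0)  txn=BusRd+Flush  M[L0]=98
step 7: P1: store L1 := 25  ⟶  IM  (L1)  txn=BusRdX+Flush  M[L1]=29
step 8: P0: store L0 := 70  ⟶  MI  (L0)  txn=BusRdX  M[L0]=98
step 9: P1: store L0 := 97  ⟶  IM  (L0)  txn=BusRdX+Flush  M[L0]=70
step 10: P0: load  L0  ⟶  SS  (L0)  txn=BusRd+Flush  M[L0]=97
step 11: P0: store L1 := 86  ⟶  MI  (L1)  txn=BusRdX+Flush  M[L1]=25
step 12: P0: load  L1  ⟶  MI  (L1)  txn=∅  M[L1]=25
step 13: P0: load  L1  ⟶  MI  (L1)  txn=∅  M[L1]=25
step 14: P0: load  L0  ⟶  SS  (L0)  txn=∅  M[L0]=97
step 15: P0: load  L1  ⟶  MI  (L1)  txn=∅  M[L1]=25
step 16: P0: load  L1  ⟶  MI  (L1)  txn=∅  M[L1]=25
step 17: P1: load  L1  ⟶  SS  (L1)  txn=BusRd+Flush  M[L1]=86
step 18: P0: load  L1  ⟶  SS  (L1)  txn=∅  M[L1]=86
step 19: P0: load  L0  ⟶  SS  (L0)  txn=∅  M[L0]=97
step 20: P0: load  L1  ⟶  SS  (L1)  txn=∅  M[L1]=86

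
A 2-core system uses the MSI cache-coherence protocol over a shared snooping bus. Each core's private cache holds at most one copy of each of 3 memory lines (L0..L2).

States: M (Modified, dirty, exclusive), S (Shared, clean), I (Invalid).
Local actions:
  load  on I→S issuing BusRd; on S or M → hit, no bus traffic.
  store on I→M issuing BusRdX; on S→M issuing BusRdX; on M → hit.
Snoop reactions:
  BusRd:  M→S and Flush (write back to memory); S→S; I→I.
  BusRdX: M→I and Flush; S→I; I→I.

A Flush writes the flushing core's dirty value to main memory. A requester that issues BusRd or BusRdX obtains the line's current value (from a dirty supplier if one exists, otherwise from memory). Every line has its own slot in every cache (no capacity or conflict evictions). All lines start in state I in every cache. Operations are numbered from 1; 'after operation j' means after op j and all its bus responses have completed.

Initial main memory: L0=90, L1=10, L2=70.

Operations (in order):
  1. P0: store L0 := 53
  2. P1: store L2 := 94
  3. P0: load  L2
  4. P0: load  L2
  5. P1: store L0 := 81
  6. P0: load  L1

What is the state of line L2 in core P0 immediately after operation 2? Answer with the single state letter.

step 1: P0: store L0 := 53  ⟶  MI  (L0)  txn=BusRdX  M[L0]=90
step 2: P1: store L2 := 94  ⟶  IM  (L2)  txn=BusRdX  M[L2]=70
step 3: P0: load  L2  ⟶  SS  (L2)  txn=BusRd+Flush  M[L2]=94
step 4: P0: load  L2  ⟶  SS  (L2)  txn=∅  M[L2]=94
step 5: P1: store L0 := 81  ⟶  IM  (L0)  txn=BusRdX+Flush  M[L0]=53
step 6: P0: load  L1  ⟶  SI  (L1)  txn=BusRd  M[L1]=10

state = I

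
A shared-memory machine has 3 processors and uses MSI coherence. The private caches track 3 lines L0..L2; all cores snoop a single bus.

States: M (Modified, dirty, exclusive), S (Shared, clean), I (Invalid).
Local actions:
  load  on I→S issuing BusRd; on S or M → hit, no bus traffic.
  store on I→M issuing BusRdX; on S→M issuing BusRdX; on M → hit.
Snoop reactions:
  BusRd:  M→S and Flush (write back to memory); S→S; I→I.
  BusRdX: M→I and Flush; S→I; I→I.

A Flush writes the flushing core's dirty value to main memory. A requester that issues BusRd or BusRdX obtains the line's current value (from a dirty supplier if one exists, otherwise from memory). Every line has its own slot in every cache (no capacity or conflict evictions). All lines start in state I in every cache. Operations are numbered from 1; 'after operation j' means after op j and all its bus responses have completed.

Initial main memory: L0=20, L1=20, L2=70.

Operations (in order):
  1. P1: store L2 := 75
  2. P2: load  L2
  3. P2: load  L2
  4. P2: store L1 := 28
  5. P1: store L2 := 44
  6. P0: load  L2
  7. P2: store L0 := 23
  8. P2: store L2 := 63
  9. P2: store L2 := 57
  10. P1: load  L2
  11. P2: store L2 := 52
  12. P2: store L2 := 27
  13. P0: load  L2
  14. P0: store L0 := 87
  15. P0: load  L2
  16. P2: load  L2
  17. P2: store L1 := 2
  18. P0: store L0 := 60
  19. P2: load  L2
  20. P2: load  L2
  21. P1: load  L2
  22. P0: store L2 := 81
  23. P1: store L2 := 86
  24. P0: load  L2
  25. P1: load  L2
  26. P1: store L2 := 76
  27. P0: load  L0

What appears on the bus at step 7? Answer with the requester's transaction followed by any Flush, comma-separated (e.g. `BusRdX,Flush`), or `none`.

  op1 P1: store L2 := 75 → I/M/I on L2; bus BusRdX; mem=70
  op2 P2: load  L2 → I/S/S on L2; bus BusRd Flush; mem=75
  op3 P2: load  L2 → I/S/S on L2; bus (none); mem=75
  op4 P2: store L1 := 28 → I/I/M on L1; bus BusRdX; mem=20
  op5 P1: store L2 := 44 → I/M/I on L2; bus BusRdX; mem=75
  op6 P0: load  L2 → S/S/I on L2; bus BusRd Flush; mem=44
  op7 P2: store L0 := 23 → I/I/M on L0; bus BusRdX; mem=20
  op8 P2: store L2 := 63 → I/I/M on L2; bus BusRdX; mem=44
  op9 P2: store L2 := 57 → I/I/M on L2; bus (none); mem=44
  op10 P1: load  L2 → I/S/S on L2; bus BusRd Flush; mem=57
  op11 P2: store L2 := 52 → I/I/M on L2; bus BusRdX; mem=57
  op12 P2: store L2 := 27 → I/I/M on L2; bus (none); mem=57
  op13 P0: load  L2 → S/I/S on L2; bus BusRd Flush; mem=27
  op14 P0: store L0 := 87 → M/I/I on L0; bus BusRdX Flush; mem=23
  op15 P0: load  L2 → S/I/S on L2; bus (none); mem=27
  op16 P2: load  L2 → S/I/S on L2; bus (none); mem=27
  op17 P2: store L1 := 2 → I/I/M on L1; bus (none); mem=20
  op18 P0: store L0 := 60 → M/I/I on L0; bus (none); mem=23
  op19 P2: load  L2 → S/I/S on L2; bus (none); mem=27
  op20 P2: load  L2 → S/I/S on L2; bus (none); mem=27
  op21 P1: load  L2 → S/S/S on L2; bus BusRd; mem=27
  op22 P0: store L2 := 81 → M/I/I on L2; bus BusRdX; mem=27
  op23 P1: store L2 := 86 → I/M/I on L2; bus BusRdX Flush; mem=81
  op24 P0: load  L2 → S/S/I on L2; bus BusRd Flush; mem=86
  op25 P1: load  L2 → S/S/I on L2; bus (none); mem=86
  op26 P1: store L2 := 76 → I/M/I on L2; bus BusRdX; mem=86
  op27 P0: load  L0 → M/I/I on L0; bus (none); mem=23

bus = BusRdX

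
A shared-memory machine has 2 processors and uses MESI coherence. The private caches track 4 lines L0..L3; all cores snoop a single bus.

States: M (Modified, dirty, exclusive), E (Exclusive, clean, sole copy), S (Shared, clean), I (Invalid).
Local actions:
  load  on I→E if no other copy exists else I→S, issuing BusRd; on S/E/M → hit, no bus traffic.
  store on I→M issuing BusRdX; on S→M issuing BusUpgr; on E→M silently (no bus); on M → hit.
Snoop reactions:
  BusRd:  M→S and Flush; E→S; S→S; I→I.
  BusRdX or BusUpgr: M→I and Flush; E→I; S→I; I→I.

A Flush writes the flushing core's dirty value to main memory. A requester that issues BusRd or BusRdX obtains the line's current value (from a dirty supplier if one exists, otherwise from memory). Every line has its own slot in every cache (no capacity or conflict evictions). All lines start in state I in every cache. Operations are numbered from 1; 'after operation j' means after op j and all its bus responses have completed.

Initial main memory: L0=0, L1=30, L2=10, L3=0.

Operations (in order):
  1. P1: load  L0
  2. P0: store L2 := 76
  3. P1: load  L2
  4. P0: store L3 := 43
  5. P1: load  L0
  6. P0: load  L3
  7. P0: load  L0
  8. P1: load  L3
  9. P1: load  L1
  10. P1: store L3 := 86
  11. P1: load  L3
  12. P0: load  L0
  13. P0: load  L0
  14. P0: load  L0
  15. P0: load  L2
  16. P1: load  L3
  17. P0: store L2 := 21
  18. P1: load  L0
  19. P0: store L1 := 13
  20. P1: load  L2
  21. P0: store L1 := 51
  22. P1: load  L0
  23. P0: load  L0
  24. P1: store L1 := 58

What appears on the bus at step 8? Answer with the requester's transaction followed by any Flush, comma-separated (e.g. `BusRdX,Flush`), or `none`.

bus = BusRd,Flush

step 1: P1: load  L0  ⟶  IE  (L0)  txn=BusRd  M[L0]=0
step 2: P0: store L2 := 76  ⟶  MI  (L2)  txn=BusRdX  M[L2]=10
step 3: P1: load  L2  ⟶  SS  (L2)  txn=BusRd+Flush  M[L2]=76
step 4: P0: store L3 := 43  ⟶  MI  (L3)  txn=BusRdX  M[L3]=0
step 5: P1: load  L0  ⟶  IE  (L0)  txn=∅  M[L0]=0
step 6: P0: load  L3  ⟶  MI  (L3)  txn=∅  M[L3]=0
step 7: P0: load  L0  ⟶  SS  (L0)  txn=BusRd  M[L0]=0
step 8: P1: load  L3  ⟶  SS  (L3)  txn=BusRd+Flush  M[L3]=43
step 9: P1: load  L1  ⟶  IE  (L1)  txn=BusRd  M[L1]=30
step 10: P1: store L3 := 86  ⟶  IM  (L3)  txn=BusUpgr  M[L3]=43
step 11: P1: load  L3  ⟶  IM  (L3)  txn=∅  M[L3]=43
step 12: P0: load  L0  ⟶  SS  (L0)  txn=∅  M[L0]=0
step 13: P0: load  L0  ⟶  SS  (L0)  txn=∅  M[L0]=0
step 14: P0: load  L0  ⟶  SS  (L0)  txn=∅  M[L0]=0
step 15: P0: load  L2  ⟶  SS  (L2)  txn=∅  M[L2]=76
step 16: P1: load  L3  ⟶  IM  (L3)  txn=∅  M[L3]=43
step 17: P0: store L2 := 21  ⟶  MI  (L2)  txn=BusUpgr  M[L2]=76
step 18: P1: load  L0  ⟶  SS  (L0)  txn=∅  M[L0]=0
step 19: P0: store L1 := 13  ⟶  MI  (L1)  txn=BusRdX  M[L1]=30
step 20: P1: load  L2  ⟶  SS  (L2)  txn=BusRd+Flush  M[L2]=21
step 21: P0: store L1 := 51  ⟶  MI  (L1)  txn=∅  M[L1]=30
step 22: P1: load  L0  ⟶  SS  (L0)  txn=∅  M[L0]=0
step 23: P0: load  L0  ⟶  SS  (L0)  txn=∅  M[L0]=0
step 24: P1: store L1 := 58  ⟶  IM  (L1)  txn=BusRdX+Flush  M[L1]=51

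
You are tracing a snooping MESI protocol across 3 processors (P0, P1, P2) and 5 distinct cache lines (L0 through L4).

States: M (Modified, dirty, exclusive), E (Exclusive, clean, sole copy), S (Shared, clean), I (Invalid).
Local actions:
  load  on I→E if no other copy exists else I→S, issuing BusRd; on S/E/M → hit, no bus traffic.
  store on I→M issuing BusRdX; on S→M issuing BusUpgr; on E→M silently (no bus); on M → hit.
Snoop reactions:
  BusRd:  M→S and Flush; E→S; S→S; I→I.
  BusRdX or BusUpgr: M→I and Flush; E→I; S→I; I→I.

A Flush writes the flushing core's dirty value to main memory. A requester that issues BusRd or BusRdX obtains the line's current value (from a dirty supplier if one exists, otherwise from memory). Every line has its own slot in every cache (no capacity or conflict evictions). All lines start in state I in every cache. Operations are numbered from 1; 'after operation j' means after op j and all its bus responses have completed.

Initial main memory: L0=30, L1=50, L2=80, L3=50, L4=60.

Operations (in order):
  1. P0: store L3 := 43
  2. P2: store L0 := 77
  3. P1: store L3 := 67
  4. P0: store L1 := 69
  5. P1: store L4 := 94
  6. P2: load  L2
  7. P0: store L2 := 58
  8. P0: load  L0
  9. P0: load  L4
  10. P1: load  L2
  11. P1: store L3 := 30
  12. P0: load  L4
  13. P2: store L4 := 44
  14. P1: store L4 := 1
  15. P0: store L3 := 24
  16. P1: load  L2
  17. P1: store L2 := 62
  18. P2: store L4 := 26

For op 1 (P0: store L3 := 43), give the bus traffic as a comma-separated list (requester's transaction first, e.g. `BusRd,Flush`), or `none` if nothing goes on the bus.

bus = BusRdX

1. P0: store L3 := 43  bus=[BusRdX]  L3: P0=M P1=I P2=I  mem[L3]=50
2. P2: store L0 := 77  bus=[BusRdX]  L0: P0=I P1=I P2=M  mem[L0]=30
3. P1: store L3 := 67  bus=[BusRdX,Flush]  L3: P0=I P1=M P2=I  mem[L3]=43
4. P0: store L1 := 69  bus=[BusRdX]  L1: P0=M P1=I P2=I  mem[L1]=50
5. P1: store L4 := 94  bus=[BusRdX]  L4: P0=I P1=M P2=I  mem[L4]=60
6. P2: load  L2  bus=[BusRd]  L2: P0=I P1=I P2=E  mem[L2]=80
7. P0: store L2 := 58  bus=[BusRdX]  L2: P0=M P1=I P2=I  mem[L2]=80
8. P0: load  L0  bus=[BusRd,Flush]  L0: P0=S P1=I P2=S  mem[L0]=77
9. P0: load  L4  bus=[BusRd,Flush]  L4: P0=S P1=S P2=I  mem[L4]=94
10. P1: load  L2  bus=[BusRd,Flush]  L2: P0=S P1=S P2=I  mem[L2]=58
11. P1: store L3 := 30  bus=[-]  L3: P0=I P1=M P2=I  mem[L3]=43
12. P0: load  L4  bus=[-]  L4: P0=S P1=S P2=I  mem[L4]=94
13. P2: store L4 := 44  bus=[BusRdX]  L4: P0=I P1=I P2=M  mem[L4]=94
14. P1: store L4 := 1  bus=[BusRdX,Flush]  L4: P0=I P1=M P2=I  mem[L4]=44
15. P0: store L3 := 24  bus=[BusRdX,Flush]  L3: P0=M P1=I P2=I  mem[L3]=30
16. P1: load  L2  bus=[-]  L2: P0=S P1=S P2=I  mem[L2]=58
17. P1: store L2 := 62  bus=[BusUpgr]  L2: P0=I P1=M P2=I  mem[L2]=58
18. P2: store L4 := 26  bus=[BusRdX,Flush]  L4: P0=I P1=I P2=M  mem[L4]=1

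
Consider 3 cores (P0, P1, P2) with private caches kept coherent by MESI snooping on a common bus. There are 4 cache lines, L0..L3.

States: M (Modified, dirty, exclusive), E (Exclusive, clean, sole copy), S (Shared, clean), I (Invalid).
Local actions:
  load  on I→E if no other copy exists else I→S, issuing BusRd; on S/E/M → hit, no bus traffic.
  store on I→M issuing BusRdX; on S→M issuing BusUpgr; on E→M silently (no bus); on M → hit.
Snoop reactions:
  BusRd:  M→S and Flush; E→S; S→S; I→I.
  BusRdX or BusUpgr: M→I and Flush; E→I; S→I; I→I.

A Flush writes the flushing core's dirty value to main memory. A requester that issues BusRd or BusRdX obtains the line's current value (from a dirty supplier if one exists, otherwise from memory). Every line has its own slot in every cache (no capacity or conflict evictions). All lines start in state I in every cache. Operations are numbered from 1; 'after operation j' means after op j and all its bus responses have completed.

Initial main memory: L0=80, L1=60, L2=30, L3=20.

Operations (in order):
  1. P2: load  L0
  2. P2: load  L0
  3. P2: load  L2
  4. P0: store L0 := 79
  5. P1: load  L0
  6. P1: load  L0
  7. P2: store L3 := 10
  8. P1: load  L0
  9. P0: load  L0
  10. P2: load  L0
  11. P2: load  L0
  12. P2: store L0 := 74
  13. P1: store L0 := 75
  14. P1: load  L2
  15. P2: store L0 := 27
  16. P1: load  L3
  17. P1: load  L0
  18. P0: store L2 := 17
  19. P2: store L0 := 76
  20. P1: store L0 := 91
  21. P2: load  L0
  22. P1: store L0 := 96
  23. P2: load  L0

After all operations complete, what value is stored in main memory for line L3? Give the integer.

step 1: P2: load  L0  ⟶  IIE  (L0)  txn=BusRd  M[L0]=80
step 2: P2: load  L0  ⟶  IIE  (L0)  txn=∅  M[L0]=80
step 3: P2: load  L2  ⟶  IIE  (L2)  txn=BusRd  M[L2]=30
step 4: P0: store L0 := 79  ⟶  MII  (L0)  txn=BusRdX  M[L0]=80
step 5: P1: load  L0  ⟶  SSI  (L0)  txn=BusRd+Flush  M[L0]=79
step 6: P1: load  L0  ⟶  SSI  (L0)  txn=∅  M[L0]=79
step 7: P2: store L3 := 10  ⟶  IIM  (L3)  txn=BusRdX  M[L3]=20
step 8: P1: load  L0  ⟶  SSI  (L0)  txn=∅  M[L0]=79
step 9: P0: load  L0  ⟶  SSI  (L0)  txn=∅  M[L0]=79
step 10: P2: load  L0  ⟶  SSS  (L0)  txn=BusRd  M[L0]=79
step 11: P2: load  L0  ⟶  SSS  (L0)  txn=∅  M[L0]=79
step 12: P2: store L0 := 74  ⟶  IIM  (L0)  txn=BusUpgr  M[L0]=79
step 13: P1: store L0 := 75  ⟶  IMI  (L0)  txn=BusRdX+Flush  M[L0]=74
step 14: P1: load  L2  ⟶  ISS  (L2)  txn=BusRd  M[L2]=30
step 15: P2: store L0 := 27  ⟶  IIM  (L0)  txn=BusRdX+Flush  M[L0]=75
step 16: P1: load  L3  ⟶  ISS  (L3)  txn=BusRd+Flush  M[L3]=10
step 17: P1: load  L0  ⟶  ISS  (L0)  txn=BusRd+Flush  M[L0]=27
step 18: P0: store L2 := 17  ⟶  MII  (L2)  txn=BusRdX  M[L2]=30
step 19: P2: store L0 := 76  ⟶  IIM  (L0)  txn=BusUpgr  M[L0]=27
step 20: P1: store L0 := 91  ⟶  IMI  (L0)  txn=BusRdX+Flush  M[L0]=76
step 21: P2: load  L0  ⟶  ISS  (L0)  txn=BusRd+Flush  M[L0]=91
step 22: P1: store L0 := 96  ⟶  IMI  (L0)  txn=BusUpgr  M[L0]=91
step 23: P2: load  L0  ⟶  ISS  (L0)  txn=BusRd+Flush  M[L0]=96

memory[L3] = 10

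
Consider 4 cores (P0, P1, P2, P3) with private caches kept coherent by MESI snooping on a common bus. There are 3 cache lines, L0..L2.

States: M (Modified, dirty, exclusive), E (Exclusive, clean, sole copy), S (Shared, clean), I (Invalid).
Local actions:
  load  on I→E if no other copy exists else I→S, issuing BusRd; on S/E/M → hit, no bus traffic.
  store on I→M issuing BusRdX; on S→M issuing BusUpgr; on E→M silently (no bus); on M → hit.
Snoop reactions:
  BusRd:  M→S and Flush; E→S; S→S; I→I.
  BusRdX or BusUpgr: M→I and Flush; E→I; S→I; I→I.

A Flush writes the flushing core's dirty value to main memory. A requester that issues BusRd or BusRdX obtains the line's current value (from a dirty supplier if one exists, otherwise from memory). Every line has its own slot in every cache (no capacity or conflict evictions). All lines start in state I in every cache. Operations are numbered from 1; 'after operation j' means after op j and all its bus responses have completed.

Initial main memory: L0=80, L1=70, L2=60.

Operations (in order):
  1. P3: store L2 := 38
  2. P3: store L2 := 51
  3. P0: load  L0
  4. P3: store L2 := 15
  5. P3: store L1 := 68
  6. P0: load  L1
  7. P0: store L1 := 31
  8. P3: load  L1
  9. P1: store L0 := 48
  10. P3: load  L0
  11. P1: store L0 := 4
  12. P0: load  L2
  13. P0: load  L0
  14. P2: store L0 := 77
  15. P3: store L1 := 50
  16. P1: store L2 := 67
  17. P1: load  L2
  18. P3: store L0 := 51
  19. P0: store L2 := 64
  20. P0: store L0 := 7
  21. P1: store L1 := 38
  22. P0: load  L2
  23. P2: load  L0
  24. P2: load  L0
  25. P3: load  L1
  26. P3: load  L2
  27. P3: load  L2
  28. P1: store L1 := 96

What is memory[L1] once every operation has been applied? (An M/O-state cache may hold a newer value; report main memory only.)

1. P3: store L2 := 38  bus=[BusRdX]  L2: P0=I P1=I P2=I P3=M  mem[L2]=60
2. P3: store L2 := 51  bus=[-]  L2: P0=I P1=I P2=I P3=M  mem[L2]=60
3. P0: load  L0  bus=[BusRd]  L0: P0=E P1=I P2=I P3=I  mem[L0]=80
4. P3: store L2 := 15  bus=[-]  L2: P0=I P1=I P2=I P3=M  mem[L2]=60
5. P3: store L1 := 68  bus=[BusRdX]  L1: P0=I P1=I P2=I P3=M  mem[L1]=70
6. P0: load  L1  bus=[BusRd,Flush]  L1: P0=S P1=I P2=I P3=S  mem[L1]=68
7. P0: store L1 := 31  bus=[BusUpgr]  L1: P0=M P1=I P2=I P3=I  mem[L1]=68
8. P3: load  L1  bus=[BusRd,Flush]  L1: P0=S P1=I P2=I P3=S  mem[L1]=31
9. P1: store L0 := 48  bus=[BusRdX]  L0: P0=I P1=M P2=I P3=I  mem[L0]=80
10. P3: load  L0  bus=[BusRd,Flush]  L0: P0=I P1=S P2=I P3=S  mem[L0]=48
11. P1: store L0 := 4  bus=[BusUpgr]  L0: P0=I P1=M P2=I P3=I  mem[L0]=48
12. P0: load  L2  bus=[BusRd,Flush]  L2: P0=S P1=I P2=I P3=S  mem[L2]=15
13. P0: load  L0  bus=[BusRd,Flush]  L0: P0=S P1=S P2=I P3=I  mem[L0]=4
14. P2: store L0 := 77  bus=[BusRdX]  L0: P0=I P1=I P2=M P3=I  mem[L0]=4
15. P3: store L1 := 50  bus=[BusUpgr]  L1: P0=I P1=I P2=I P3=M  mem[L1]=31
16. P1: store L2 := 67  bus=[BusRdX]  L2: P0=I P1=M P2=I P3=I  mem[L2]=15
17. P1: load  L2  bus=[-]  L2: P0=I P1=M P2=I P3=I  mem[L2]=15
18. P3: store L0 := 51  bus=[BusRdX,Flush]  L0: P0=I P1=I P2=I P3=M  mem[L0]=77
19. P0: store L2 := 64  bus=[BusRdX,Flush]  L2: P0=M P1=I P2=I P3=I  mem[L2]=67
20. P0: store L0 := 7  bus=[BusRdX,Flush]  L0: P0=M P1=I P2=I P3=I  mem[L0]=51
21. P1: store L1 := 38  bus=[BusRdX,Flush]  L1: P0=I P1=M P2=I P3=I  mem[L1]=50
22. P0: load  L2  bus=[-]  L2: P0=M P1=I P2=I P3=I  mem[L2]=67
23. P2: load  L0  bus=[BusRd,Flush]  L0: P0=S P1=I P2=S P3=I  mem[L0]=7
24. P2: load  L0  bus=[-]  L0: P0=S P1=I P2=S P3=I  mem[L0]=7
25. P3: load  L1  bus=[BusRd,Flush]  L1: P0=I P1=S P2=I P3=S  mem[L1]=38
26. P3: load  L2  bus=[BusRd,Flush]  L2: P0=S P1=I P2=I P3=S  mem[L2]=64
27. P3: load  L2  bus=[-]  L2: P0=S P1=I P2=I P3=S  mem[L2]=64
28. P1: store L1 := 96  bus=[BusUpgr]  L1: P0=I P1=M P2=I P3=I  mem[L1]=38

memory[L1] = 38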